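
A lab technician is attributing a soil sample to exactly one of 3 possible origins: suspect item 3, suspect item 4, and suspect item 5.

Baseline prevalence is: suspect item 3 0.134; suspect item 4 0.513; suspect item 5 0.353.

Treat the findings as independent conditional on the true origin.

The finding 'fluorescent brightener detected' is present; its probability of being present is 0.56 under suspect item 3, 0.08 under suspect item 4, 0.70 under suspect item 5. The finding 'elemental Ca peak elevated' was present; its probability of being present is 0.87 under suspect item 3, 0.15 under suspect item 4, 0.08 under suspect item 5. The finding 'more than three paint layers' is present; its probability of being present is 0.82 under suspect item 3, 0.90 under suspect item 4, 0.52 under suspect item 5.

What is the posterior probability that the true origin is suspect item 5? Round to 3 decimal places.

0.148

For each hypothesis, the unnormalized posterior weight is prior × product of the finding likelihoods:
  suspect item 3: 0.134 × 0.56 × 0.87 × 0.82 = 0.053534
  suspect item 4: 0.513 × 0.08 × 0.15 × 0.90 = 0.0055404
  suspect item 5: 0.353 × 0.70 × 0.08 × 0.52 = 0.010279
Normalizing constant Z = 0.053534 + 0.0055404 + 0.010279 = 0.069353.
P(suspect item 5 | evidence) = 0.010279 / 0.069353 ≈ 0.148.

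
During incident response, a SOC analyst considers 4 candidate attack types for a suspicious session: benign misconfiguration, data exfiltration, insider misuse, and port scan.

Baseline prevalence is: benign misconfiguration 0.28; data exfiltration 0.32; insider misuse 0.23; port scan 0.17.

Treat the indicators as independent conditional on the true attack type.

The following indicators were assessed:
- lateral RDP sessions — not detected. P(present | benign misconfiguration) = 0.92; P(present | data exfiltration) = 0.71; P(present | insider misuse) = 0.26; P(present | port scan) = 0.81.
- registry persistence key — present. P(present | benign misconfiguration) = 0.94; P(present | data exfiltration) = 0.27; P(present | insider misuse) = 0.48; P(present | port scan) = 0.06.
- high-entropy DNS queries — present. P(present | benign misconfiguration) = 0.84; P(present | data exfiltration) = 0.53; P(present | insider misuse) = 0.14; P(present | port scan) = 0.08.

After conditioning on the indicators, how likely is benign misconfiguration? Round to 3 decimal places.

Multiply each prior by the joint likelihood of the indicator pattern (using 1 − P(present | H) for each absent indicator):
  benign misconfiguration: 0.28 × (1 − 0.92) × 0.94 × 0.84 = 0.017687
  data exfiltration: 0.32 × (1 − 0.71) × 0.27 × 0.53 = 0.01328
  insider misuse: 0.23 × (1 − 0.26) × 0.48 × 0.14 = 0.011437
  port scan: 0.17 × (1 − 0.81) × 0.06 × 0.08 = 0.00015504
Normalizing constant Z = 0.017687 + 0.01328 + 0.011437 + 0.00015504 = 0.042559.
P(benign misconfiguration | evidence) = 0.017687 / 0.042559 ≈ 0.416.

0.416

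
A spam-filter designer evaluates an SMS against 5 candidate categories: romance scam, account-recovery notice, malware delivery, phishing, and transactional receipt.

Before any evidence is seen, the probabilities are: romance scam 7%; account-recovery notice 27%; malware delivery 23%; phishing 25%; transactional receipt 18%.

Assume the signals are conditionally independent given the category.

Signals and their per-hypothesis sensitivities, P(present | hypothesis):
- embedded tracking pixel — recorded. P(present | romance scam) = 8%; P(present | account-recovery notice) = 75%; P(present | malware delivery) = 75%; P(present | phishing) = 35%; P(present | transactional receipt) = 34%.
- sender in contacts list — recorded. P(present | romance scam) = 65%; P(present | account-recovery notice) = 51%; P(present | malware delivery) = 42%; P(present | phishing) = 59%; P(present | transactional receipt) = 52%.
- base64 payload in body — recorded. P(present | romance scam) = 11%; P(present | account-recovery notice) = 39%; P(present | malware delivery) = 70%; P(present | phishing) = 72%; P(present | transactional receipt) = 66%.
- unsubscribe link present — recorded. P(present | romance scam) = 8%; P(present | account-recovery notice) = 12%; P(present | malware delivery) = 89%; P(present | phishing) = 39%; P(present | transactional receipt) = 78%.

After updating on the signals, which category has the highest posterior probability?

For each hypothesis, the unnormalized posterior weight is prior × product of the signal likelihoods:
  romance scam: 0.07 × 0.08 × 0.65 × 0.11 × 0.08 = 3.2032e-05
  account-recovery notice: 0.27 × 0.75 × 0.51 × 0.39 × 0.12 = 0.0048333
  malware delivery: 0.23 × 0.75 × 0.42 × 0.70 × 0.89 = 0.045136
  phishing: 0.25 × 0.35 × 0.59 × 0.72 × 0.39 = 0.014496
  transactional receipt: 0.18 × 0.34 × 0.52 × 0.66 × 0.78 = 0.016383
Normalizing constant Z = 3.2032e-05 + 0.0048333 + 0.045136 + 0.014496 + 0.016383 = 0.080881.
P(romance scam | evidence) ≈ 3.2032e-05 / 0.080881 ≈ 0.000
P(account-recovery notice | evidence) ≈ 0.0048333 / 0.080881 ≈ 0.060
P(malware delivery | evidence) ≈ 0.045136 / 0.080881 ≈ 0.558
P(phishing | evidence) ≈ 0.014496 / 0.080881 ≈ 0.179
P(transactional receipt | evidence) ≈ 0.016383 / 0.080881 ≈ 0.203
The largest is 0.558, so malware delivery is most probable.

malware delivery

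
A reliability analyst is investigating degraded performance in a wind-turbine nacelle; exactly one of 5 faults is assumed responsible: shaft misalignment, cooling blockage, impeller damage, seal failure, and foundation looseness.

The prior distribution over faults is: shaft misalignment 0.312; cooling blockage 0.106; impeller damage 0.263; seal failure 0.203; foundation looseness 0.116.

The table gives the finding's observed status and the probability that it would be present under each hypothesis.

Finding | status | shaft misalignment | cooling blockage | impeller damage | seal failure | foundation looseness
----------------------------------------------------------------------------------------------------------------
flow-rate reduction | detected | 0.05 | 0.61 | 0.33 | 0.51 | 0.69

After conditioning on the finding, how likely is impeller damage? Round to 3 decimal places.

By Bayes' rule, the unnormalized weight for each hypothesis is prior × likelihood:
  shaft misalignment: 0.312 × 0.05 = 0.0156
  cooling blockage: 0.106 × 0.61 = 0.06466
  impeller damage: 0.263 × 0.33 = 0.08679
  seal failure: 0.203 × 0.51 = 0.10353
  foundation looseness: 0.116 × 0.69 = 0.08004
Marginal likelihood of the evidence = 0.35062.
P(impeller damage | evidence) = 0.08679 / 0.35062 ≈ 0.248.

0.248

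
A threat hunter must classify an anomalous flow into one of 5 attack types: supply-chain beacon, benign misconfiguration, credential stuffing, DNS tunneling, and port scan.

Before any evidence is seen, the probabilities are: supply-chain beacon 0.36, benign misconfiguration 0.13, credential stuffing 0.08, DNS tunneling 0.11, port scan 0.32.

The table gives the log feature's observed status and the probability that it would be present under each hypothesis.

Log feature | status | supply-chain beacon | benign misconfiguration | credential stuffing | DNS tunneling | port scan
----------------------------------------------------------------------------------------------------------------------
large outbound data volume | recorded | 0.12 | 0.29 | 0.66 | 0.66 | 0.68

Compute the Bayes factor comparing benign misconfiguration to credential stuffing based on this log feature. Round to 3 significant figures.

Likelihood of this log feature under each hypothesis:
  benign misconfiguration: 0.29
  credential stuffing: 0.66
Bayes factor = 0.29 / 0.66 ≈ 0.439

0.439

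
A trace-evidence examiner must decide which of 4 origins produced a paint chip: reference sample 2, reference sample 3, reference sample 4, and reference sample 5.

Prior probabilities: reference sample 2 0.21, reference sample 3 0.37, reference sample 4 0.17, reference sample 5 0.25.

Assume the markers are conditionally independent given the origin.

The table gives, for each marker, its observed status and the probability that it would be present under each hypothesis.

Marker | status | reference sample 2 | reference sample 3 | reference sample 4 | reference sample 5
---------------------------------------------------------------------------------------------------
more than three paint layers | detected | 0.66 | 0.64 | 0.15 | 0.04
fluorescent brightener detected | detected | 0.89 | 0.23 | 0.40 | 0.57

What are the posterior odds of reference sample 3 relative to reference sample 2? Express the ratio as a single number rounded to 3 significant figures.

Posterior odds equal prior odds times the likelihood ratio; only the two competing hypotheses matter.
  reference sample 3: 0.37 × 0.64 × 0.23 = 0.054464
  reference sample 2: 0.21 × 0.66 × 0.89 = 0.12335
Posterior odds = 0.054464 / 0.12335 ≈ 0.442.

0.442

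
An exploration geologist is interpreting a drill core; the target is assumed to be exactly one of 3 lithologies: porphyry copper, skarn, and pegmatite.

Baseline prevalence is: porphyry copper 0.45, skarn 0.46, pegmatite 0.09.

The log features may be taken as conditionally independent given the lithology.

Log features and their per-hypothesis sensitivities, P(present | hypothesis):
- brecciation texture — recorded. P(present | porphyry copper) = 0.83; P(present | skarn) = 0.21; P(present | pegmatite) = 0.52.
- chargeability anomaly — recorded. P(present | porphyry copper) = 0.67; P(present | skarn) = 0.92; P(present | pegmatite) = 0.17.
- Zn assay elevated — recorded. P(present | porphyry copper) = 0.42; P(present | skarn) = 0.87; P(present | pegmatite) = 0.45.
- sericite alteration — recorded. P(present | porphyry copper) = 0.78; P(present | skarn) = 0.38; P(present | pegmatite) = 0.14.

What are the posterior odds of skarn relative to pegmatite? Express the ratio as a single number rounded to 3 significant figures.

Posterior odds equal prior odds times the likelihood ratio; only the two competing hypotheses matter.
  skarn: 0.46 × 0.21 × 0.92 × 0.87 × 0.38 = 0.029381
  pegmatite: 0.09 × 0.52 × 0.17 × 0.45 × 0.14 = 0.00050123
Posterior odds = 0.029381 / 0.00050123 ≈ 58.6.

58.6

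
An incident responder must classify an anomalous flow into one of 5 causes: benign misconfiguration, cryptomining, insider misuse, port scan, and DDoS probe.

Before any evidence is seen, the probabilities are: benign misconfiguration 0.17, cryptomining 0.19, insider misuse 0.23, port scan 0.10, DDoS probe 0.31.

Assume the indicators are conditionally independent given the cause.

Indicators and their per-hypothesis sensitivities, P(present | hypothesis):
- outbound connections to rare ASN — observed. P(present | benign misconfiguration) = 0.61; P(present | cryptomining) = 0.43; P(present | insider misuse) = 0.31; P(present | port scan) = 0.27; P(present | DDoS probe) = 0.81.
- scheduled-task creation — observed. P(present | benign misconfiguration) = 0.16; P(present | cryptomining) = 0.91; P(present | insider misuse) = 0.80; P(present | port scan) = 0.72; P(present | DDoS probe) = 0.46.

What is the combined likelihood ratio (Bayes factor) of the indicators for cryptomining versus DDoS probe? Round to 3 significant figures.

The Bayes factor is the ratio of the joint likelihoods of the indicator pattern under the two hypotheses.
  cryptomining: 0.43 × 0.91 = 0.3913
  DDoS probe: 0.81 × 0.46 = 0.3726
Bayes factor = 0.3913 / 0.3726 ≈ 1.05

1.05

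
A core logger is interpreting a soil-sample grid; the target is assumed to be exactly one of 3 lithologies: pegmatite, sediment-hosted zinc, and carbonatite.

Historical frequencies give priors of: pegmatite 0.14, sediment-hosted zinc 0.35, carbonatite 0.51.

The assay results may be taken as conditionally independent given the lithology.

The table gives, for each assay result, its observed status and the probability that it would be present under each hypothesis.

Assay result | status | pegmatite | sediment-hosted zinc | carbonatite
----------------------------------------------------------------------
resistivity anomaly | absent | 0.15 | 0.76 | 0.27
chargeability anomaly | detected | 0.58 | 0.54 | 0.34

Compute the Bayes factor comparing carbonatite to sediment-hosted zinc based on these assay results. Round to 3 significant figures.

1.92

Joint likelihood of the assay result pattern under each hypothesis (using 1 − P(present | H) for each absent assay result):
  carbonatite: (1 − 0.27) × 0.34 = 0.2482
  sediment-hosted zinc: (1 − 0.76) × 0.54 = 0.1296
Bayes factor = 0.2482 / 0.1296 ≈ 1.92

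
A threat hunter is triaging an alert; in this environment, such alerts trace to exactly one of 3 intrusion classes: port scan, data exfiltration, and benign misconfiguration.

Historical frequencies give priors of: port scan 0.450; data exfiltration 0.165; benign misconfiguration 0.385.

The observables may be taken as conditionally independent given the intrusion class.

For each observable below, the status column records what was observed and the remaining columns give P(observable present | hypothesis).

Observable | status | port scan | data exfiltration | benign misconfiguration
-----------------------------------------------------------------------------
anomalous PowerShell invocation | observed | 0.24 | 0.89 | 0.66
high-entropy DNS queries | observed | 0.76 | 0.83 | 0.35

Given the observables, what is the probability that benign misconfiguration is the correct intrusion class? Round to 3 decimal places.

Multiply each prior by the joint likelihood of the observable pattern:
  port scan: 0.450 × 0.24 × 0.76 = 0.08208
  data exfiltration: 0.165 × 0.89 × 0.83 = 0.12189
  benign misconfiguration: 0.385 × 0.66 × 0.35 = 0.088935
The unnormalized weights sum to 0.2929.
P(benign misconfiguration | evidence) = 0.088935 / 0.2929 ≈ 0.304.

0.304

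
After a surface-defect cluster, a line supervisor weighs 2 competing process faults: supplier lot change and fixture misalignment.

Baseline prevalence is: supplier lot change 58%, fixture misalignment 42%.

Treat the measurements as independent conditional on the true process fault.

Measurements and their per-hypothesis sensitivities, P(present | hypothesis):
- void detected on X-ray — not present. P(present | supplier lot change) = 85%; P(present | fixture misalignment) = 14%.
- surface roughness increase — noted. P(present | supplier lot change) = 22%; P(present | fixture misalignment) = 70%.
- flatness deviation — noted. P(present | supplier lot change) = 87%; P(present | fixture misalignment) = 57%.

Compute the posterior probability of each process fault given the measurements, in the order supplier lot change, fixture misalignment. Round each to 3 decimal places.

0.104, 0.896

For each hypothesis, the unnormalized posterior weight is prior × product of the measurement likelihoods (using 1 − P(present | H) for each absent measurement):
  supplier lot change: 0.58 × (1 − 0.85) × 0.22 × 0.87 = 0.016652
  fixture misalignment: 0.42 × (1 − 0.14) × 0.70 × 0.57 = 0.14412
Normalizing constant Z = 0.016652 + 0.14412 = 0.16077.
P(supplier lot change | evidence) = 0.016652 / 0.16077 ≈ 0.104
P(fixture misalignment | evidence) = 0.14412 / 0.16077 ≈ 0.896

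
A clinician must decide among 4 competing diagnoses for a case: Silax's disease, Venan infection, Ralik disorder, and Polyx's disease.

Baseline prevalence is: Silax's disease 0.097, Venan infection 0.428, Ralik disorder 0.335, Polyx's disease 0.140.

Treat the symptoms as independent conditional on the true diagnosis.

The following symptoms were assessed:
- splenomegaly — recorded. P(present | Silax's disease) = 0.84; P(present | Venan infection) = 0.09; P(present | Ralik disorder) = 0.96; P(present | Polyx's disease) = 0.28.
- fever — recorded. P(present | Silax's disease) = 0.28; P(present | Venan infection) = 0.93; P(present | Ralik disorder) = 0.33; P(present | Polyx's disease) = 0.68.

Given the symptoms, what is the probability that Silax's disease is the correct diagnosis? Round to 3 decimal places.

0.119

By Bayes' rule with conditional independence, the unnormalized weight for each hypothesis is prior × ∏ likelihoods:
  Silax's disease: 0.097 × 0.84 × 0.28 = 0.022814
  Venan infection: 0.428 × 0.09 × 0.93 = 0.035824
  Ralik disorder: 0.335 × 0.96 × 0.33 = 0.10613
  Polyx's disease: 0.140 × 0.28 × 0.68 = 0.026656
Normalizing constant Z = 0.022814 + 0.035824 + 0.10613 + 0.026656 = 0.19142.
P(Silax's disease | evidence) = 0.022814 / 0.19142 ≈ 0.119.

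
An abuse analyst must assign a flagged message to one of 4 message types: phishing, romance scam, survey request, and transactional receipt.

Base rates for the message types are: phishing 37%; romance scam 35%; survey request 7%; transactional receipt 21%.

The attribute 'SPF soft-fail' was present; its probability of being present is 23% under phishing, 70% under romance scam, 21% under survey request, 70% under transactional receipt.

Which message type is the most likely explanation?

For each hypothesis, the unnormalized posterior weight is prior × likelihood:
  phishing: 0.37 × 0.23 = 0.0851
  romance scam: 0.35 × 0.70 = 0.245
  survey request: 0.07 × 0.21 = 0.0147
  transactional receipt: 0.21 × 0.70 = 0.147
Marginal likelihood of the evidence = 0.4918.
P(phishing | evidence) ≈ 0.0851 / 0.4918 ≈ 0.173
P(romance scam | evidence) ≈ 0.245 / 0.4918 ≈ 0.498
P(survey request | evidence) ≈ 0.0147 / 0.4918 ≈ 0.030
P(transactional receipt | evidence) ≈ 0.147 / 0.4918 ≈ 0.299
The largest is 0.498, so romance scam is most probable.

romance scam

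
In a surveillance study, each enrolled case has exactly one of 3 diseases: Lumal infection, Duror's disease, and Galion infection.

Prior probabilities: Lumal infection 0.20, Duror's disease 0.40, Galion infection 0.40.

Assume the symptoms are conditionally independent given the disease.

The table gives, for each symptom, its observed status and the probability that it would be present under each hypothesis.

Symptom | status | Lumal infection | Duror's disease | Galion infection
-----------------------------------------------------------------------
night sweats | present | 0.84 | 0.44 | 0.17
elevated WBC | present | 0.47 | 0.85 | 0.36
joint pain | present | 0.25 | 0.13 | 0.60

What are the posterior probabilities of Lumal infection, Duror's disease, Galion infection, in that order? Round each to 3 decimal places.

0.366, 0.361, 0.273

For each hypothesis, the unnormalized posterior weight is prior × product of the symptom likelihoods:
  Lumal infection: 0.20 × 0.84 × 0.47 × 0.25 = 0.01974
  Duror's disease: 0.40 × 0.44 × 0.85 × 0.13 = 0.019448
  Galion infection: 0.40 × 0.17 × 0.36 × 0.60 = 0.014688
Normalizing constant Z = 0.01974 + 0.019448 + 0.014688 = 0.053876.
P(Lumal infection | evidence) = 0.01974 / 0.053876 ≈ 0.366
P(Duror's disease | evidence) = 0.019448 / 0.053876 ≈ 0.361
P(Galion infection | evidence) = 0.014688 / 0.053876 ≈ 0.273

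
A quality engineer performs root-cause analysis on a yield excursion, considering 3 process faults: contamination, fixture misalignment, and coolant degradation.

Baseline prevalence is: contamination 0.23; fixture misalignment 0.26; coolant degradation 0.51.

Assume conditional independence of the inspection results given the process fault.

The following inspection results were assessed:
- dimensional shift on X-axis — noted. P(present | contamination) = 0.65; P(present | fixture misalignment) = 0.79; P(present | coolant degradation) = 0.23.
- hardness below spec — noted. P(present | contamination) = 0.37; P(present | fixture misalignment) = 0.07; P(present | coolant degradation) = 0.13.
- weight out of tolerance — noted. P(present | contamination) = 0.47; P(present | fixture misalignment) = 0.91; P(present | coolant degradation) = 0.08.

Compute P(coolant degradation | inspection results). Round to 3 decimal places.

0.030

By Bayes' rule with conditional independence, the unnormalized weight for each hypothesis is prior × ∏ likelihoods:
  contamination: 0.23 × 0.65 × 0.37 × 0.47 = 0.025998
  fixture misalignment: 0.26 × 0.79 × 0.07 × 0.91 = 0.013084
  coolant degradation: 0.51 × 0.23 × 0.13 × 0.08 = 0.0012199
Marginal likelihood of the evidence = 0.040302.
P(coolant degradation | evidence) = 0.0012199 / 0.040302 ≈ 0.030.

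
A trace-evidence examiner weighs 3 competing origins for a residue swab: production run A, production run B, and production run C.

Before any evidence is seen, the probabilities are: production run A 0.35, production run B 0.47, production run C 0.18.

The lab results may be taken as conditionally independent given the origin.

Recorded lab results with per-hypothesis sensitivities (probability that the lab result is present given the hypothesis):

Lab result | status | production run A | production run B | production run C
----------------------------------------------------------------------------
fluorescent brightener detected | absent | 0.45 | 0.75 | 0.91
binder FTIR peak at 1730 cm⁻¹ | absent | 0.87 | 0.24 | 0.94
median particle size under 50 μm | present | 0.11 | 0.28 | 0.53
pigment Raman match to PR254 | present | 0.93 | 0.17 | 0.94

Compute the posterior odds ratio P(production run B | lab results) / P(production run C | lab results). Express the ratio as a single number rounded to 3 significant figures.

Unnormalized posterior weight (prior times the lab result likelihoods) for each of the two hypotheses (using 1 − P(present | H) for each absent lab result):
  production run B: 0.47 × (1 − 0.75) × (1 − 0.24) × 0.28 × 0.17 = 0.0042507
  production run C: 0.18 × (1 − 0.91) × (1 − 0.94) × 0.53 × 0.94 = 0.00048425
Odds(production run B : production run C) = 0.0042507 / 0.00048425 ≈ 8.78.

8.78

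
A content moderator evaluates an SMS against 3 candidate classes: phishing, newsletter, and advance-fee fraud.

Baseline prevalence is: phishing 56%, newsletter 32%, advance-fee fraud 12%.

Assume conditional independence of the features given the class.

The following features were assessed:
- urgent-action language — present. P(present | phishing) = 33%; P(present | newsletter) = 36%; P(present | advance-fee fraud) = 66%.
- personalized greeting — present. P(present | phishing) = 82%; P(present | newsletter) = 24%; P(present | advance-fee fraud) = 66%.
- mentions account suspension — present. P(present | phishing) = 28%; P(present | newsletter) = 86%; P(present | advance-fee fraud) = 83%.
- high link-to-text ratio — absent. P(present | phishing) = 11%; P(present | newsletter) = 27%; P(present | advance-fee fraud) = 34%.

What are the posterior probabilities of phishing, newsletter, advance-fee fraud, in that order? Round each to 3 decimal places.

0.451, 0.207, 0.342

By Bayes' rule with conditional independence, the unnormalized weight for each hypothesis is prior × ∏ likelihoods (using 1 − P(present | H) for each absent feature):
  phishing: 0.56 × 0.33 × 0.82 × 0.28 × (1 − 0.11) = 0.037763
  newsletter: 0.32 × 0.36 × 0.24 × 0.86 × (1 − 0.27) = 0.017357
  advance-fee fraud: 0.12 × 0.66 × 0.66 × 0.83 × (1 − 0.34) = 0.028635
Normalizing constant Z = 0.037763 + 0.017357 + 0.028635 = 0.083755.
P(phishing | evidence) = 0.037763 / 0.083755 ≈ 0.451
P(newsletter | evidence) = 0.017357 / 0.083755 ≈ 0.207
P(advance-fee fraud | evidence) = 0.028635 / 0.083755 ≈ 0.342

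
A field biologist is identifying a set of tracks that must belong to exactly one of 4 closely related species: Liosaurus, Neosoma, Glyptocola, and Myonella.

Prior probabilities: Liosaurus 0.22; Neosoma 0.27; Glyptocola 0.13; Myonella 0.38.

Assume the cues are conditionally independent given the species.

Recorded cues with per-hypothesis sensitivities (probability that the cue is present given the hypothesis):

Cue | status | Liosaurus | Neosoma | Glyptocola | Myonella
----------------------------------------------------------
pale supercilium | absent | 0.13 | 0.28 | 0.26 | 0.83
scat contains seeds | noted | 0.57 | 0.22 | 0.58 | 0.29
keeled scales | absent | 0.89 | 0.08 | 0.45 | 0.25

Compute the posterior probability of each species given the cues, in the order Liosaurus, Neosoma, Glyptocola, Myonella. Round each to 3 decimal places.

0.125, 0.409, 0.319, 0.146

By Bayes' rule with conditional independence, the unnormalized weight for each hypothesis is prior × ∏ likelihoods (using 1 − P(present | H) for each absent cue):
  Liosaurus: 0.22 × (1 − 0.13) × 0.57 × (1 − 0.89) = 0.012001
  Neosoma: 0.27 × (1 − 0.28) × 0.22 × (1 − 0.08) = 0.039347
  Glyptocola: 0.13 × (1 − 0.26) × 0.58 × (1 − 0.45) = 0.030688
  Myonella: 0.38 × (1 − 0.83) × 0.29 × (1 − 0.25) = 0.014051
Normalizing constant Z = 0.012001 + 0.039347 + 0.030688 + 0.014051 = 0.096086.
P(Liosaurus | evidence) = 0.012001 / 0.096086 ≈ 0.125
P(Neosoma | evidence) = 0.039347 / 0.096086 ≈ 0.409
P(Glyptocola | evidence) = 0.030688 / 0.096086 ≈ 0.319
P(Myonella | evidence) = 0.014051 / 0.096086 ≈ 0.146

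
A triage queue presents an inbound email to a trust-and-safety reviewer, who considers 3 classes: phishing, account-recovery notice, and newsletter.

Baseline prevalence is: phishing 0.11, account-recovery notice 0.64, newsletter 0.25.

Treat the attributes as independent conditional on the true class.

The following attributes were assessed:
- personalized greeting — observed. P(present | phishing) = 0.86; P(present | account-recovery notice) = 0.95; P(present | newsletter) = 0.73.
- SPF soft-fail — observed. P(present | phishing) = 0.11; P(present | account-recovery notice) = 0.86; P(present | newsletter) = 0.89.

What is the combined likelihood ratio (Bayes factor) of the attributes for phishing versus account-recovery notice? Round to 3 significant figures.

Take the product of per-attribute likelihoods under each hypothesis, then divide.
  phishing: 0.86 × 0.11 = 0.0946
  account-recovery notice: 0.95 × 0.86 = 0.817
Bayes factor = 0.0946 / 0.817 ≈ 0.116

0.116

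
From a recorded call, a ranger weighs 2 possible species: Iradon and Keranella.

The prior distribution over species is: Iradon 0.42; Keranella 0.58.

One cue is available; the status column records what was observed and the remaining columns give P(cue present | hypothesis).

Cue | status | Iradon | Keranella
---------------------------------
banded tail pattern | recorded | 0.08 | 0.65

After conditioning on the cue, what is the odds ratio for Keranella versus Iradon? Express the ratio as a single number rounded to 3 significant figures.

Unnormalized posterior weight (prior times the cue likelihood) for each of the two hypotheses:
  Keranella: 0.58 × 0.65 = 0.377
  Iradon: 0.42 × 0.08 = 0.0336
Posterior odds = 0.377 / 0.0336 ≈ 11.2.

11.2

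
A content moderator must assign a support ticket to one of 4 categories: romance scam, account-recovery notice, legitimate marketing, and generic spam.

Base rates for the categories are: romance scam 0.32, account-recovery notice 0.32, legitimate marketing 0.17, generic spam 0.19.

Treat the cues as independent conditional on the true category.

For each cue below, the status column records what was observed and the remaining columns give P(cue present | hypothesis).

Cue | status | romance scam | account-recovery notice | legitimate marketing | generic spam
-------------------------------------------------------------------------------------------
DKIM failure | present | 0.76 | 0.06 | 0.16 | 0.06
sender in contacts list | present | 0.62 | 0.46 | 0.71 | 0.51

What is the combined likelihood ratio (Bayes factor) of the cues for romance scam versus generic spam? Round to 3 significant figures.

15.4

Take the product of per-cue likelihoods under each hypothesis, then divide.
  romance scam: 0.76 × 0.62 = 0.4712
  generic spam: 0.06 × 0.51 = 0.0306
Bayes factor = 0.4712 / 0.0306 ≈ 15.4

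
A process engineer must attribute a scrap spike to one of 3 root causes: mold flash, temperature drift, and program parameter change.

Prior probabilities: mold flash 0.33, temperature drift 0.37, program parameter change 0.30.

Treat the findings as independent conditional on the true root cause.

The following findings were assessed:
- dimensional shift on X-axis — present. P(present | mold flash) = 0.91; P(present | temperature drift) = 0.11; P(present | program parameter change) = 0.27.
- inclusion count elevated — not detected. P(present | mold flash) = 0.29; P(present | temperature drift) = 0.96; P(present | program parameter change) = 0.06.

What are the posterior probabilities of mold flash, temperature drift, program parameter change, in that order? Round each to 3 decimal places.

By Bayes' rule with conditional independence, the unnormalized weight for each hypothesis is prior × ∏ likelihoods (using 1 − P(present | H) for each absent finding):
  mold flash: 0.33 × 0.91 × (1 − 0.29) = 0.21321
  temperature drift: 0.37 × 0.11 × (1 − 0.96) = 0.001628
  program parameter change: 0.30 × 0.27 × (1 − 0.06) = 0.07614
Marginal likelihood of the evidence = 0.29098.
P(mold flash | evidence) = 0.21321 / 0.29098 ≈ 0.733
P(temperature drift | evidence) = 0.001628 / 0.29098 ≈ 0.006
P(program parameter change | evidence) = 0.07614 / 0.29098 ≈ 0.262

0.733, 0.006, 0.262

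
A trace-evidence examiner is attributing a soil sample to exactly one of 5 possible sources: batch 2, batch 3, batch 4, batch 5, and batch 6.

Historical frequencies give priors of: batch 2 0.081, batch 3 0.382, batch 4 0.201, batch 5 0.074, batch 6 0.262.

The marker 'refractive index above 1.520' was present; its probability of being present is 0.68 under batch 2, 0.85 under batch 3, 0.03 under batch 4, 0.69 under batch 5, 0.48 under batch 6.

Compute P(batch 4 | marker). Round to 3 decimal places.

0.011

For each hypothesis, the unnormalized posterior weight is prior × likelihood:
  batch 2: 0.081 × 0.68 = 0.05508
  batch 3: 0.382 × 0.85 = 0.3247
  batch 4: 0.201 × 0.03 = 0.00603
  batch 5: 0.074 × 0.69 = 0.05106
  batch 6: 0.262 × 0.48 = 0.12576
Normalizing constant Z = 0.05508 + 0.3247 + 0.00603 + 0.05106 + 0.12576 = 0.56263.
P(batch 4 | evidence) = 0.00603 / 0.56263 ≈ 0.011.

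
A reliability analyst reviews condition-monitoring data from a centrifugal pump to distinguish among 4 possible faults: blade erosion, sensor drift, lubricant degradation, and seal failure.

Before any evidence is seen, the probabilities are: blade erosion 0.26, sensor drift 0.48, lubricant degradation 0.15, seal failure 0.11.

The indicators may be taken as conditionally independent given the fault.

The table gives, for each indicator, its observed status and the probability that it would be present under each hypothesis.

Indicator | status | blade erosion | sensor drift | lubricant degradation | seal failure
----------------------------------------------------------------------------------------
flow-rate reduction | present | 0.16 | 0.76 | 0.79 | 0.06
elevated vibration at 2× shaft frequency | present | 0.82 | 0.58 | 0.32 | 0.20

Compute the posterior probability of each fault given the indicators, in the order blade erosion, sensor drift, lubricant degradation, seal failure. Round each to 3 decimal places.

0.120, 0.743, 0.133, 0.005

By Bayes' rule with conditional independence, the unnormalized weight for each hypothesis is prior × ∏ likelihoods:
  blade erosion: 0.26 × 0.16 × 0.82 = 0.034112
  sensor drift: 0.48 × 0.76 × 0.58 = 0.21158
  lubricant degradation: 0.15 × 0.79 × 0.32 = 0.03792
  seal failure: 0.11 × 0.06 × 0.20 = 0.00132
Marginal likelihood of the evidence = 0.28494.
P(blade erosion | evidence) = 0.034112 / 0.28494 ≈ 0.120
P(sensor drift | evidence) = 0.21158 / 0.28494 ≈ 0.743
P(lubricant degradation | evidence) = 0.03792 / 0.28494 ≈ 0.133
P(seal failure | evidence) = 0.00132 / 0.28494 ≈ 0.005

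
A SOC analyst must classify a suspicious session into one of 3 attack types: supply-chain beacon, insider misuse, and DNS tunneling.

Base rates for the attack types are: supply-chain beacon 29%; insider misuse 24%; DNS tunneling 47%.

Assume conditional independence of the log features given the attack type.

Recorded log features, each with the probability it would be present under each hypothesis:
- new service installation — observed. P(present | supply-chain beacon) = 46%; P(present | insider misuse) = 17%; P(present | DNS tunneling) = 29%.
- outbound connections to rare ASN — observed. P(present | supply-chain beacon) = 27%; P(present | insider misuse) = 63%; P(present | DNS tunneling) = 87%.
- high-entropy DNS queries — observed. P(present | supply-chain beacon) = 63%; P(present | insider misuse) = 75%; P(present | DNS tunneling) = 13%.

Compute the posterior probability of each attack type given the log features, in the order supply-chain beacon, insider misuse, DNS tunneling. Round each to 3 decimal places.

By Bayes' rule with conditional independence, the unnormalized weight for each hypothesis is prior × ∏ likelihoods:
  supply-chain beacon: 0.29 × 0.46 × 0.27 × 0.63 = 0.022691
  insider misuse: 0.24 × 0.17 × 0.63 × 0.75 = 0.019278
  DNS tunneling: 0.47 × 0.29 × 0.87 × 0.13 = 0.015416
The unnormalized weights sum to 0.057385.
P(supply-chain beacon | evidence) = 0.022691 / 0.057385 ≈ 0.395
P(insider misuse | evidence) = 0.019278 / 0.057385 ≈ 0.336
P(DNS tunneling | evidence) = 0.015416 / 0.057385 ≈ 0.269

0.395, 0.336, 0.269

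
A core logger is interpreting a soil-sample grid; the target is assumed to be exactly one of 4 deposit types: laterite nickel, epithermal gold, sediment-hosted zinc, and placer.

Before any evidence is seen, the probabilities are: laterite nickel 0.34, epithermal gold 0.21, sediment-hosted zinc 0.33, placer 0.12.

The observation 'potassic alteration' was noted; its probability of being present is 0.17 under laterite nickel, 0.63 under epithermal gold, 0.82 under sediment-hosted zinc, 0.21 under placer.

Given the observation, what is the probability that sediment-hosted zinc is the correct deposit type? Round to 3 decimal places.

For each hypothesis, the unnormalized posterior weight is prior × likelihood:
  laterite nickel: 0.34 × 0.17 = 0.0578
  epithermal gold: 0.21 × 0.63 = 0.1323
  sediment-hosted zinc: 0.33 × 0.82 = 0.2706
  placer: 0.12 × 0.21 = 0.0252
Marginal likelihood of the evidence = 0.4859.
P(sediment-hosted zinc | evidence) = 0.2706 / 0.4859 ≈ 0.557.

0.557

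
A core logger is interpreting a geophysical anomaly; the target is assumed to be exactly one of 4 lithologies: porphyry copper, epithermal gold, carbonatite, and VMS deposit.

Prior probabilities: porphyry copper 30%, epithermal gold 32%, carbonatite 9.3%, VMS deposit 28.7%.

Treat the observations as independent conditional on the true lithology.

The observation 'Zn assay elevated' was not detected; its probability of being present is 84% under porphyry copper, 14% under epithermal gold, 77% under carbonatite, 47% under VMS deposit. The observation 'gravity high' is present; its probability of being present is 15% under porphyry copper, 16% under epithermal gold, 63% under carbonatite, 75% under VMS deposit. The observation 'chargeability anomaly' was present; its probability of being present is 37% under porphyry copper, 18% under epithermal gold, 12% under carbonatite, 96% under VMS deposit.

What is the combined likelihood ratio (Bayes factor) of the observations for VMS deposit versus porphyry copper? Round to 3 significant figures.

The Bayes factor is the ratio of the joint likelihoods of the evidence pattern under the two hypotheses (using 1 − P(present | H) for each absent observation).
  VMS deposit: (1 − 0.47) × 0.75 × 0.96 = 0.3816
  porphyry copper: (1 − 0.84) × 0.15 × 0.37 = 0.00888
Bayes factor = 0.3816 / 0.00888 ≈ 43.0

43.0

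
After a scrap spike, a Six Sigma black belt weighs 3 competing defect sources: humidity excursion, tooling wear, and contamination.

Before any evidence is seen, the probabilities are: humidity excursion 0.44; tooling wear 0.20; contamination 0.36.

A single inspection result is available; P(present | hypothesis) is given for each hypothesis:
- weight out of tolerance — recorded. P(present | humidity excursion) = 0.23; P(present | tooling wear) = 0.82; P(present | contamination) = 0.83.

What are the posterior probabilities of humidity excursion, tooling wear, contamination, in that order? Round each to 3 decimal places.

0.179, 0.291, 0.530

Multiply each prior by the likelihood of the inspection result:
  humidity excursion: 0.44 × 0.23 = 0.1012
  tooling wear: 0.20 × 0.82 = 0.164
  contamination: 0.36 × 0.83 = 0.2988
Marginal likelihood of the evidence = 0.564.
P(humidity excursion | evidence) = 0.1012 / 0.564 ≈ 0.179
P(tooling wear | evidence) = 0.164 / 0.564 ≈ 0.291
P(contamination | evidence) = 0.2988 / 0.564 ≈ 0.530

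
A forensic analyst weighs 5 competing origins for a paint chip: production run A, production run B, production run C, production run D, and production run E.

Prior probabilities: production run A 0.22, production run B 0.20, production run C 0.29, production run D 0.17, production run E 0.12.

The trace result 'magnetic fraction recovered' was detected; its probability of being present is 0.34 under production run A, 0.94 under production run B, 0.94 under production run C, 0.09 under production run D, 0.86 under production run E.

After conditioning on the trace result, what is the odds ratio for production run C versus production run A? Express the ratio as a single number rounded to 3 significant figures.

3.64

Unnormalized posterior weight (prior times the trace result likelihood) for each of the two hypotheses:
  production run C: 0.29 × 0.94 = 0.2726
  production run A: 0.22 × 0.34 = 0.0748
Posterior odds = 0.2726 / 0.0748 ≈ 3.64.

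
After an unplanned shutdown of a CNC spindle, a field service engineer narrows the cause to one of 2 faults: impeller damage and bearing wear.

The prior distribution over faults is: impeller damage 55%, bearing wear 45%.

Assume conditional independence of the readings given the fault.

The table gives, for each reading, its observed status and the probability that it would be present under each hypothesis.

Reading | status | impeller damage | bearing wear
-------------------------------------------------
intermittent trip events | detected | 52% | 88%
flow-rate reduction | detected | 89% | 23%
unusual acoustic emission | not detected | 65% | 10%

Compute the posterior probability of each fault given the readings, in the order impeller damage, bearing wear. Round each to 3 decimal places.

0.521, 0.479

For each hypothesis, the unnormalized posterior weight is prior × product of the reading likelihoods (using 1 − P(present | H) for each absent reading):
  impeller damage: 0.55 × 0.52 × 0.89 × (1 − 0.65) = 0.089089
  bearing wear: 0.45 × 0.88 × 0.23 × (1 − 0.10) = 0.081972
Normalizing constant Z = 0.089089 + 0.081972 = 0.17106.
P(impeller damage | evidence) = 0.089089 / 0.17106 ≈ 0.521
P(bearing wear | evidence) = 0.081972 / 0.17106 ≈ 0.479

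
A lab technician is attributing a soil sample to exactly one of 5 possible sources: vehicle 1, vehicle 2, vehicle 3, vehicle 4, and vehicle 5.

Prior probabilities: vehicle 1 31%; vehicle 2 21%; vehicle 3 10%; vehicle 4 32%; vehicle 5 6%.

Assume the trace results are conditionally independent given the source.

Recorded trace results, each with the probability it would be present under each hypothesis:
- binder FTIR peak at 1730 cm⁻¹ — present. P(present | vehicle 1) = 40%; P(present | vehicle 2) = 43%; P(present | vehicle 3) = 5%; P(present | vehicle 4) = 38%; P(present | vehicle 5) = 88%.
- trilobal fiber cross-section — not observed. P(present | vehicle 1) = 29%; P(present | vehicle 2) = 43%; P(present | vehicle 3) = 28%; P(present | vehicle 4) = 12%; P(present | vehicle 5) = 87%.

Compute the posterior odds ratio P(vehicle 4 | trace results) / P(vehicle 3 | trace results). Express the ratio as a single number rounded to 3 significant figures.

The normalizing constant cancels in an odds ratio, so compute prior × likelihood for the two hypotheses only (using 1 − P(present | H) for each absent trace result):
  vehicle 4: 0.32 × 0.38 × (1 − 0.12) = 0.10701
  vehicle 3: 0.10 × 0.05 × (1 − 0.28) = 0.0036
Odds(vehicle 4 : vehicle 3) = 0.10701 / 0.0036 ≈ 29.7.

29.7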